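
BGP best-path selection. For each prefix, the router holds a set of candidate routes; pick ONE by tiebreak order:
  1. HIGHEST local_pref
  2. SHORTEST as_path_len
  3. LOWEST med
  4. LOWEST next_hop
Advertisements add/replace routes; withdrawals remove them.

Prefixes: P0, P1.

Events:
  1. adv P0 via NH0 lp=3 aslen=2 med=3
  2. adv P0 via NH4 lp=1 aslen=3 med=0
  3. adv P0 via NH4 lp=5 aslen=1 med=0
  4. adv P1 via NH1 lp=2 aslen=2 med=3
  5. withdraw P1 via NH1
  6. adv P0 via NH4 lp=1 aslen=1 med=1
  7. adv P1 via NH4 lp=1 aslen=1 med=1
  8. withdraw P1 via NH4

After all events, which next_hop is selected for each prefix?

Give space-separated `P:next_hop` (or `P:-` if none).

Op 1: best P0=NH0 P1=-
Op 2: best P0=NH0 P1=-
Op 3: best P0=NH4 P1=-
Op 4: best P0=NH4 P1=NH1
Op 5: best P0=NH4 P1=-
Op 6: best P0=NH0 P1=-
Op 7: best P0=NH0 P1=NH4
Op 8: best P0=NH0 P1=-

Answer: P0:NH0 P1:-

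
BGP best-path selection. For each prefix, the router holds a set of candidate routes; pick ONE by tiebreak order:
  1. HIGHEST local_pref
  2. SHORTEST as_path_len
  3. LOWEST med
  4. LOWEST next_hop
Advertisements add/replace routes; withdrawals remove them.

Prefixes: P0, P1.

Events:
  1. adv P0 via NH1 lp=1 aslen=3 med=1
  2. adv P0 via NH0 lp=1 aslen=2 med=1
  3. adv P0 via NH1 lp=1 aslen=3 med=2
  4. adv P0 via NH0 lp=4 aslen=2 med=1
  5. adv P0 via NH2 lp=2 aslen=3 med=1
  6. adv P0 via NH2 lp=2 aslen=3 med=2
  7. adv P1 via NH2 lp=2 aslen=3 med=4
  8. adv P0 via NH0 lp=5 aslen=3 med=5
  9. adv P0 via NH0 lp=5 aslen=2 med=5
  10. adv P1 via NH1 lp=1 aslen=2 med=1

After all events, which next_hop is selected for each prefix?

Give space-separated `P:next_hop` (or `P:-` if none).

Answer: P0:NH0 P1:NH2

Derivation:
Op 1: best P0=NH1 P1=-
Op 2: best P0=NH0 P1=-
Op 3: best P0=NH0 P1=-
Op 4: best P0=NH0 P1=-
Op 5: best P0=NH0 P1=-
Op 6: best P0=NH0 P1=-
Op 7: best P0=NH0 P1=NH2
Op 8: best P0=NH0 P1=NH2
Op 9: best P0=NH0 P1=NH2
Op 10: best P0=NH0 P1=NH2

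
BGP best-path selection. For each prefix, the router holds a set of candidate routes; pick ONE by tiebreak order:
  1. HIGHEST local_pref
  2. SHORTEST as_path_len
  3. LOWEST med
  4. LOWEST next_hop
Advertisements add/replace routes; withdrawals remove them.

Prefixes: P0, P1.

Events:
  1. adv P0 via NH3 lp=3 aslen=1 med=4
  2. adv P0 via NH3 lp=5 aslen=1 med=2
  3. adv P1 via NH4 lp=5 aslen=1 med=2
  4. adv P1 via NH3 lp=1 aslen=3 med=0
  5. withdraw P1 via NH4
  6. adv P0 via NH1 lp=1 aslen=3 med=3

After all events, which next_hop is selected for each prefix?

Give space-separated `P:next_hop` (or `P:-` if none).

Answer: P0:NH3 P1:NH3

Derivation:
Op 1: best P0=NH3 P1=-
Op 2: best P0=NH3 P1=-
Op 3: best P0=NH3 P1=NH4
Op 4: best P0=NH3 P1=NH4
Op 5: best P0=NH3 P1=NH3
Op 6: best P0=NH3 P1=NH3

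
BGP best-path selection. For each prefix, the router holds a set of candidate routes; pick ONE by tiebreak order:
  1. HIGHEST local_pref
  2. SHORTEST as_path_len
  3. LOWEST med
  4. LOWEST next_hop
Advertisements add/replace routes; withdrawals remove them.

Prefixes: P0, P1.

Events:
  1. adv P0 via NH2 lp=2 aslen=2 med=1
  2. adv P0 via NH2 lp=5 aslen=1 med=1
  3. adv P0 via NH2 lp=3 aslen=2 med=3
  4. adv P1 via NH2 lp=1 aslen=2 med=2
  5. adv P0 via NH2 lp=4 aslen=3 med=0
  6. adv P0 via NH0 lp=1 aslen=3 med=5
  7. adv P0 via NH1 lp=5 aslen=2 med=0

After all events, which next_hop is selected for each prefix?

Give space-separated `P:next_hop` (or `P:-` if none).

Op 1: best P0=NH2 P1=-
Op 2: best P0=NH2 P1=-
Op 3: best P0=NH2 P1=-
Op 4: best P0=NH2 P1=NH2
Op 5: best P0=NH2 P1=NH2
Op 6: best P0=NH2 P1=NH2
Op 7: best P0=NH1 P1=NH2

Answer: P0:NH1 P1:NH2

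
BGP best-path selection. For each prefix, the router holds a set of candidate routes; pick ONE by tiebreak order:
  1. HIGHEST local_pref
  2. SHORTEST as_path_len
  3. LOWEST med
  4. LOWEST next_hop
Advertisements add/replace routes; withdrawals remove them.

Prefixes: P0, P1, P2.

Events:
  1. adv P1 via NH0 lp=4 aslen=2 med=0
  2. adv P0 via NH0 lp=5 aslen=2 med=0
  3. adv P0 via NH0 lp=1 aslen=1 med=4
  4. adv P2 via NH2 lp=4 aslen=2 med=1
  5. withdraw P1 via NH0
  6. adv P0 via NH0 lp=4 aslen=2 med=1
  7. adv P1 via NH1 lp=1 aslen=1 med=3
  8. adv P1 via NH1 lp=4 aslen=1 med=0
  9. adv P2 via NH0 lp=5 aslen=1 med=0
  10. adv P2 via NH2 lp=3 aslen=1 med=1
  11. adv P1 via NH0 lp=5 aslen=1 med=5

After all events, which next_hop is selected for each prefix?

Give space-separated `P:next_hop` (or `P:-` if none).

Op 1: best P0=- P1=NH0 P2=-
Op 2: best P0=NH0 P1=NH0 P2=-
Op 3: best P0=NH0 P1=NH0 P2=-
Op 4: best P0=NH0 P1=NH0 P2=NH2
Op 5: best P0=NH0 P1=- P2=NH2
Op 6: best P0=NH0 P1=- P2=NH2
Op 7: best P0=NH0 P1=NH1 P2=NH2
Op 8: best P0=NH0 P1=NH1 P2=NH2
Op 9: best P0=NH0 P1=NH1 P2=NH0
Op 10: best P0=NH0 P1=NH1 P2=NH0
Op 11: best P0=NH0 P1=NH0 P2=NH0

Answer: P0:NH0 P1:NH0 P2:NH0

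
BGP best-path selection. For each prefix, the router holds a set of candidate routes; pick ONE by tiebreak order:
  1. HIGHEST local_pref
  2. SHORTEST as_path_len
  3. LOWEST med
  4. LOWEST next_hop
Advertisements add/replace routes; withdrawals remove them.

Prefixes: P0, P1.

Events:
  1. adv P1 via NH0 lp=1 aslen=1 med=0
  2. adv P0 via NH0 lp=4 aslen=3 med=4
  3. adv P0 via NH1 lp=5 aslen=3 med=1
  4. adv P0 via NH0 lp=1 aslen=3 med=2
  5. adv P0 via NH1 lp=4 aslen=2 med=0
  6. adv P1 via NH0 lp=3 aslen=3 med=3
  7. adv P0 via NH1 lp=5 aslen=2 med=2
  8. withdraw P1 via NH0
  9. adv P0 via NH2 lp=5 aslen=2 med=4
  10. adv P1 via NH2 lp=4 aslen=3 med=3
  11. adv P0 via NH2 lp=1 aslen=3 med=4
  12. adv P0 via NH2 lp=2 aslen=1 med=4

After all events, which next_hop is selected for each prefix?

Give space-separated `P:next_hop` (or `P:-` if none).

Answer: P0:NH1 P1:NH2

Derivation:
Op 1: best P0=- P1=NH0
Op 2: best P0=NH0 P1=NH0
Op 3: best P0=NH1 P1=NH0
Op 4: best P0=NH1 P1=NH0
Op 5: best P0=NH1 P1=NH0
Op 6: best P0=NH1 P1=NH0
Op 7: best P0=NH1 P1=NH0
Op 8: best P0=NH1 P1=-
Op 9: best P0=NH1 P1=-
Op 10: best P0=NH1 P1=NH2
Op 11: best P0=NH1 P1=NH2
Op 12: best P0=NH1 P1=NH2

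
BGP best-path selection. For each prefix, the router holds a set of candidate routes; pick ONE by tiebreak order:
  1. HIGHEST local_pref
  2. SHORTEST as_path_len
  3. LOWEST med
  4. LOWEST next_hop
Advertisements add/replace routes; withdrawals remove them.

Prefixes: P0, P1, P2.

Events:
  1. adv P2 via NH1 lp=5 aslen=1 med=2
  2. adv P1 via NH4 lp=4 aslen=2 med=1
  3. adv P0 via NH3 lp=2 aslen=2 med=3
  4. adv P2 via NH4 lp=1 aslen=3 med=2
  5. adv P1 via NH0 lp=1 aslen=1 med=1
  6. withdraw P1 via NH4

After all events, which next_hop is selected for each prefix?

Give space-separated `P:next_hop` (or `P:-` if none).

Op 1: best P0=- P1=- P2=NH1
Op 2: best P0=- P1=NH4 P2=NH1
Op 3: best P0=NH3 P1=NH4 P2=NH1
Op 4: best P0=NH3 P1=NH4 P2=NH1
Op 5: best P0=NH3 P1=NH4 P2=NH1
Op 6: best P0=NH3 P1=NH0 P2=NH1

Answer: P0:NH3 P1:NH0 P2:NH1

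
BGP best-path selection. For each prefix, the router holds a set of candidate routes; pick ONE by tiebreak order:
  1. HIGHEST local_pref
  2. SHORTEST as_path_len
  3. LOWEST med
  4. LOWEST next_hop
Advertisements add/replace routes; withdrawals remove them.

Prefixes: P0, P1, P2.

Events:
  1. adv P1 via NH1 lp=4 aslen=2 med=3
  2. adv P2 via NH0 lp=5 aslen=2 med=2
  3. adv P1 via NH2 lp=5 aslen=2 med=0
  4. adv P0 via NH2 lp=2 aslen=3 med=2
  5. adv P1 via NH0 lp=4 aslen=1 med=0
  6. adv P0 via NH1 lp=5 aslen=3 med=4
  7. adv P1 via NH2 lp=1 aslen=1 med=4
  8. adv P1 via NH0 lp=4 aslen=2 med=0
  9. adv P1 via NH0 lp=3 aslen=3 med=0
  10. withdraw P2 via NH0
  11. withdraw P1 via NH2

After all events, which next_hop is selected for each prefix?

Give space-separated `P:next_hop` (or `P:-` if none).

Answer: P0:NH1 P1:NH1 P2:-

Derivation:
Op 1: best P0=- P1=NH1 P2=-
Op 2: best P0=- P1=NH1 P2=NH0
Op 3: best P0=- P1=NH2 P2=NH0
Op 4: best P0=NH2 P1=NH2 P2=NH0
Op 5: best P0=NH2 P1=NH2 P2=NH0
Op 6: best P0=NH1 P1=NH2 P2=NH0
Op 7: best P0=NH1 P1=NH0 P2=NH0
Op 8: best P0=NH1 P1=NH0 P2=NH0
Op 9: best P0=NH1 P1=NH1 P2=NH0
Op 10: best P0=NH1 P1=NH1 P2=-
Op 11: best P0=NH1 P1=NH1 P2=-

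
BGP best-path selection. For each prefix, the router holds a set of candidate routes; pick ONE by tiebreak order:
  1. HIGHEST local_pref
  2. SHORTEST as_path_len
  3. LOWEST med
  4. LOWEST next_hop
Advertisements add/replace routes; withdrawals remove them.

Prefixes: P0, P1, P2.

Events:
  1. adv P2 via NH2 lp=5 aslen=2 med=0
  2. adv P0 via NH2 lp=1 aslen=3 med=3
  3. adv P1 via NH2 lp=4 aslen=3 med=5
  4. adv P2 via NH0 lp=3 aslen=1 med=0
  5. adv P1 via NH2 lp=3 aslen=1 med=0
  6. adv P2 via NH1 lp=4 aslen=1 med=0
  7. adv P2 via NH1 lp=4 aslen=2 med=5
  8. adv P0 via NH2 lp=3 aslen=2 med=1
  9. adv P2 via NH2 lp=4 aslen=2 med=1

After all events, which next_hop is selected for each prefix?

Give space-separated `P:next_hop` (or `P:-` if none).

Op 1: best P0=- P1=- P2=NH2
Op 2: best P0=NH2 P1=- P2=NH2
Op 3: best P0=NH2 P1=NH2 P2=NH2
Op 4: best P0=NH2 P1=NH2 P2=NH2
Op 5: best P0=NH2 P1=NH2 P2=NH2
Op 6: best P0=NH2 P1=NH2 P2=NH2
Op 7: best P0=NH2 P1=NH2 P2=NH2
Op 8: best P0=NH2 P1=NH2 P2=NH2
Op 9: best P0=NH2 P1=NH2 P2=NH2

Answer: P0:NH2 P1:NH2 P2:NH2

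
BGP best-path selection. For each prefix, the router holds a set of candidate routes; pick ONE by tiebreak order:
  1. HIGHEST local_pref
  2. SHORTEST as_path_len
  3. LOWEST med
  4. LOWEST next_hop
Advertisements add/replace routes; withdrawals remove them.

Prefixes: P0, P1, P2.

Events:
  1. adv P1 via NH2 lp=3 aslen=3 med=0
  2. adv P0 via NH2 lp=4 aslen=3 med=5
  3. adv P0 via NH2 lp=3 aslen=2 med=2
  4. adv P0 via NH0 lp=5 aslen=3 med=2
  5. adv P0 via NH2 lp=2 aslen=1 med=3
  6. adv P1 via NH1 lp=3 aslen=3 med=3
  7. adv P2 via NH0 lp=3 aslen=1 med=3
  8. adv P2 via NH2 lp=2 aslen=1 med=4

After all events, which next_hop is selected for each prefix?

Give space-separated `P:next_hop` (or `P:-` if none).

Answer: P0:NH0 P1:NH2 P2:NH0

Derivation:
Op 1: best P0=- P1=NH2 P2=-
Op 2: best P0=NH2 P1=NH2 P2=-
Op 3: best P0=NH2 P1=NH2 P2=-
Op 4: best P0=NH0 P1=NH2 P2=-
Op 5: best P0=NH0 P1=NH2 P2=-
Op 6: best P0=NH0 P1=NH2 P2=-
Op 7: best P0=NH0 P1=NH2 P2=NH0
Op 8: best P0=NH0 P1=NH2 P2=NH0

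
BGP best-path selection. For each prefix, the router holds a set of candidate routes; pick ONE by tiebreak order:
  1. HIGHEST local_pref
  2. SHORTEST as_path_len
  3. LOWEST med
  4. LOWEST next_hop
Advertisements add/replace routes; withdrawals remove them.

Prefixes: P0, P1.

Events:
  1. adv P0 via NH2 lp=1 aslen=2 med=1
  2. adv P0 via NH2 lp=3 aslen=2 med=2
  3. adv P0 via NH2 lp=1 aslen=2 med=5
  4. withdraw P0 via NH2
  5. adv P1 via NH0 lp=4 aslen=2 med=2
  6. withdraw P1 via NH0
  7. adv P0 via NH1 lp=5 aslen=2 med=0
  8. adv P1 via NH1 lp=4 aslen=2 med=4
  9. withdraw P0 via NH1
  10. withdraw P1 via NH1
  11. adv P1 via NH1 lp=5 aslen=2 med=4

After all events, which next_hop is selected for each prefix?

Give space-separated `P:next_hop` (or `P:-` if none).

Op 1: best P0=NH2 P1=-
Op 2: best P0=NH2 P1=-
Op 3: best P0=NH2 P1=-
Op 4: best P0=- P1=-
Op 5: best P0=- P1=NH0
Op 6: best P0=- P1=-
Op 7: best P0=NH1 P1=-
Op 8: best P0=NH1 P1=NH1
Op 9: best P0=- P1=NH1
Op 10: best P0=- P1=-
Op 11: best P0=- P1=NH1

Answer: P0:- P1:NH1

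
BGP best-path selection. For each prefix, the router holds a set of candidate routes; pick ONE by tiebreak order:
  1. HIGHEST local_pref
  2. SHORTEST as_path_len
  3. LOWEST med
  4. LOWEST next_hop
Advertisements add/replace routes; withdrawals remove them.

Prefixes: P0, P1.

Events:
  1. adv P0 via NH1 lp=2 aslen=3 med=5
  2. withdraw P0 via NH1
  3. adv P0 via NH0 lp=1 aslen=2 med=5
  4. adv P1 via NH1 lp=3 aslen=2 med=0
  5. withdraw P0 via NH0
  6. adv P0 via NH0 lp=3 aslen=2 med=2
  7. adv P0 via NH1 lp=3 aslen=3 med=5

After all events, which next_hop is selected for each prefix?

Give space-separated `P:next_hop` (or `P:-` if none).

Op 1: best P0=NH1 P1=-
Op 2: best P0=- P1=-
Op 3: best P0=NH0 P1=-
Op 4: best P0=NH0 P1=NH1
Op 5: best P0=- P1=NH1
Op 6: best P0=NH0 P1=NH1
Op 7: best P0=NH0 P1=NH1

Answer: P0:NH0 P1:NH1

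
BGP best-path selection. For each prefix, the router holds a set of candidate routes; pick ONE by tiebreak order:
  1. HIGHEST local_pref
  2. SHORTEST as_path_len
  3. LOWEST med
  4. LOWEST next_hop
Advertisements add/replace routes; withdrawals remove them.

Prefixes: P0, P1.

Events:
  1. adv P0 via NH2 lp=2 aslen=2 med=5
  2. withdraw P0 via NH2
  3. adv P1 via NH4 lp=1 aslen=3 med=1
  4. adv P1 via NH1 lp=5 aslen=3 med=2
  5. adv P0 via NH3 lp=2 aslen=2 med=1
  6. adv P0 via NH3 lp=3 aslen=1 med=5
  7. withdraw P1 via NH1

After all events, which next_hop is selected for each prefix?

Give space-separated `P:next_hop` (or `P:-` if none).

Op 1: best P0=NH2 P1=-
Op 2: best P0=- P1=-
Op 3: best P0=- P1=NH4
Op 4: best P0=- P1=NH1
Op 5: best P0=NH3 P1=NH1
Op 6: best P0=NH3 P1=NH1
Op 7: best P0=NH3 P1=NH4

Answer: P0:NH3 P1:NH4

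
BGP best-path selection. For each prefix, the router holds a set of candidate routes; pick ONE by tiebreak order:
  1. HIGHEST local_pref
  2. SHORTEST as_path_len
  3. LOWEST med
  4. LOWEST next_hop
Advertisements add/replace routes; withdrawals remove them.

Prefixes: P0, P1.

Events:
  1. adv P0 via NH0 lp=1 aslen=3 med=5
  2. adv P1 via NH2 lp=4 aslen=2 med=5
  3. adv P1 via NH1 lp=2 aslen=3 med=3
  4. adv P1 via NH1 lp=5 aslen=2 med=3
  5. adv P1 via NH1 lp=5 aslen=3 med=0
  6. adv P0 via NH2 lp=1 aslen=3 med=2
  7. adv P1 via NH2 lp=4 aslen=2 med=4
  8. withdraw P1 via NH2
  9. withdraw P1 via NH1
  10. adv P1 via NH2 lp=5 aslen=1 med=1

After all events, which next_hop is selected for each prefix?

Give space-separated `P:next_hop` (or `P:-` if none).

Answer: P0:NH2 P1:NH2

Derivation:
Op 1: best P0=NH0 P1=-
Op 2: best P0=NH0 P1=NH2
Op 3: best P0=NH0 P1=NH2
Op 4: best P0=NH0 P1=NH1
Op 5: best P0=NH0 P1=NH1
Op 6: best P0=NH2 P1=NH1
Op 7: best P0=NH2 P1=NH1
Op 8: best P0=NH2 P1=NH1
Op 9: best P0=NH2 P1=-
Op 10: best P0=NH2 P1=NH2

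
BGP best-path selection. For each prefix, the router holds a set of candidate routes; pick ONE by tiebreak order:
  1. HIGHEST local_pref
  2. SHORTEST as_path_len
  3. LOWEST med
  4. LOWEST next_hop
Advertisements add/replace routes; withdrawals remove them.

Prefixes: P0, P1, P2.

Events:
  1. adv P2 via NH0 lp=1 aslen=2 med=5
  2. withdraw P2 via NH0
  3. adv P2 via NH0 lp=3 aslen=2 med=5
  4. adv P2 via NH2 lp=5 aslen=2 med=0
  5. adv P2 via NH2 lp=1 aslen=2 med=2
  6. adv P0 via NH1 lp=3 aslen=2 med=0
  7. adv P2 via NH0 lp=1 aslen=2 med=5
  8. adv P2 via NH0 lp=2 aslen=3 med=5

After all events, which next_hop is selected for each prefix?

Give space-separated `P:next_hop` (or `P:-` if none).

Answer: P0:NH1 P1:- P2:NH0

Derivation:
Op 1: best P0=- P1=- P2=NH0
Op 2: best P0=- P1=- P2=-
Op 3: best P0=- P1=- P2=NH0
Op 4: best P0=- P1=- P2=NH2
Op 5: best P0=- P1=- P2=NH0
Op 6: best P0=NH1 P1=- P2=NH0
Op 7: best P0=NH1 P1=- P2=NH2
Op 8: best P0=NH1 P1=- P2=NH0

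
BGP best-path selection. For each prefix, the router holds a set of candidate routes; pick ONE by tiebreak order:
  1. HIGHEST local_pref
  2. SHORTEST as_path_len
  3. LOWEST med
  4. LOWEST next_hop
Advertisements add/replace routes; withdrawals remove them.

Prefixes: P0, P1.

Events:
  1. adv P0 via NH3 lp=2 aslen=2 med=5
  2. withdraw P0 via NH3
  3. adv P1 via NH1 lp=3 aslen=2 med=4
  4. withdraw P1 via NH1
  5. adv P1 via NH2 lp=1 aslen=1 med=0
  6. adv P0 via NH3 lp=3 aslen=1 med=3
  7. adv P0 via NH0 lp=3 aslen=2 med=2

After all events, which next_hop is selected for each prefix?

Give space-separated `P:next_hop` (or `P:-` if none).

Answer: P0:NH3 P1:NH2

Derivation:
Op 1: best P0=NH3 P1=-
Op 2: best P0=- P1=-
Op 3: best P0=- P1=NH1
Op 4: best P0=- P1=-
Op 5: best P0=- P1=NH2
Op 6: best P0=NH3 P1=NH2
Op 7: best P0=NH3 P1=NH2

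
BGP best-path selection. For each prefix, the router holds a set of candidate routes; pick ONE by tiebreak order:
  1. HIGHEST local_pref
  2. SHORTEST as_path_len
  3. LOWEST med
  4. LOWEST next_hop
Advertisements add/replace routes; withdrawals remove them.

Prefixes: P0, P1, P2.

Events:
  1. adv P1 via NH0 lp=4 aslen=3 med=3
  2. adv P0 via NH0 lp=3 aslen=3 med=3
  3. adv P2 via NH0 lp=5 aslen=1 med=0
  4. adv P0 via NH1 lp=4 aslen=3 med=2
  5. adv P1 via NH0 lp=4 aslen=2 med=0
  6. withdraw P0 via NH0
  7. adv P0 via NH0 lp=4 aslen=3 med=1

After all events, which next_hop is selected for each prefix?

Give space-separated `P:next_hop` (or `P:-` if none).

Answer: P0:NH0 P1:NH0 P2:NH0

Derivation:
Op 1: best P0=- P1=NH0 P2=-
Op 2: best P0=NH0 P1=NH0 P2=-
Op 3: best P0=NH0 P1=NH0 P2=NH0
Op 4: best P0=NH1 P1=NH0 P2=NH0
Op 5: best P0=NH1 P1=NH0 P2=NH0
Op 6: best P0=NH1 P1=NH0 P2=NH0
Op 7: best P0=NH0 P1=NH0 P2=NH0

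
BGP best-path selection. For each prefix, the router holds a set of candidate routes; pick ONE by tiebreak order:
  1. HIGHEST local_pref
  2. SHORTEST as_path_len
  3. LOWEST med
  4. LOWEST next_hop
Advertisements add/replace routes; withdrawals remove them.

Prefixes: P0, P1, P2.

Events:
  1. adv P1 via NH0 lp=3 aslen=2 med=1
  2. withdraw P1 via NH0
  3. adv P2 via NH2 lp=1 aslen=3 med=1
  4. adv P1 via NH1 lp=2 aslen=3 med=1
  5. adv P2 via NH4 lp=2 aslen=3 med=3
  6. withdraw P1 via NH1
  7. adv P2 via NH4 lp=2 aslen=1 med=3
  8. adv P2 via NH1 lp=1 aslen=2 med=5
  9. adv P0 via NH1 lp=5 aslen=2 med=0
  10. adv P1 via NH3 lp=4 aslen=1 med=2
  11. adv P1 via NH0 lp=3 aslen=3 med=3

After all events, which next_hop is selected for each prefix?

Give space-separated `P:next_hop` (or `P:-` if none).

Op 1: best P0=- P1=NH0 P2=-
Op 2: best P0=- P1=- P2=-
Op 3: best P0=- P1=- P2=NH2
Op 4: best P0=- P1=NH1 P2=NH2
Op 5: best P0=- P1=NH1 P2=NH4
Op 6: best P0=- P1=- P2=NH4
Op 7: best P0=- P1=- P2=NH4
Op 8: best P0=- P1=- P2=NH4
Op 9: best P0=NH1 P1=- P2=NH4
Op 10: best P0=NH1 P1=NH3 P2=NH4
Op 11: best P0=NH1 P1=NH3 P2=NH4

Answer: P0:NH1 P1:NH3 P2:NH4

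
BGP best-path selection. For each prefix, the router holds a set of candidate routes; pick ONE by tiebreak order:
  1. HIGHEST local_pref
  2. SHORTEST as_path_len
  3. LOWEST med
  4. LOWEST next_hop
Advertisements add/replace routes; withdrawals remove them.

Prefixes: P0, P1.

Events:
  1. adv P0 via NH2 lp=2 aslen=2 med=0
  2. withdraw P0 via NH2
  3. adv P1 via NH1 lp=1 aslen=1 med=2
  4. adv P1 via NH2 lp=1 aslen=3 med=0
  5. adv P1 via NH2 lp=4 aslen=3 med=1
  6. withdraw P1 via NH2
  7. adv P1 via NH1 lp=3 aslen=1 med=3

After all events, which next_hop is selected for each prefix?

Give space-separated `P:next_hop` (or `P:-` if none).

Op 1: best P0=NH2 P1=-
Op 2: best P0=- P1=-
Op 3: best P0=- P1=NH1
Op 4: best P0=- P1=NH1
Op 5: best P0=- P1=NH2
Op 6: best P0=- P1=NH1
Op 7: best P0=- P1=NH1

Answer: P0:- P1:NH1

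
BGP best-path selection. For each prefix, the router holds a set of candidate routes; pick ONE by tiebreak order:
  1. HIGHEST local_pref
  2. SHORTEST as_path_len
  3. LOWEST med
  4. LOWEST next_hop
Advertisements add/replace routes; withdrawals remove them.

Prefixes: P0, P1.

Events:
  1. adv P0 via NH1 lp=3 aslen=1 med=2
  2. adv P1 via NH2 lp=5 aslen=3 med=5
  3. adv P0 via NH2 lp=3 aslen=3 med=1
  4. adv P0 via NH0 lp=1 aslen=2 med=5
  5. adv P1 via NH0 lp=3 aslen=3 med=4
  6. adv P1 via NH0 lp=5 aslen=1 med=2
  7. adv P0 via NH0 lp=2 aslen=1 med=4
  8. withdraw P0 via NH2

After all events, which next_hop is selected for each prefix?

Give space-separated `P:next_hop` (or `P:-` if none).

Answer: P0:NH1 P1:NH0

Derivation:
Op 1: best P0=NH1 P1=-
Op 2: best P0=NH1 P1=NH2
Op 3: best P0=NH1 P1=NH2
Op 4: best P0=NH1 P1=NH2
Op 5: best P0=NH1 P1=NH2
Op 6: best P0=NH1 P1=NH0
Op 7: best P0=NH1 P1=NH0
Op 8: best P0=NH1 P1=NH0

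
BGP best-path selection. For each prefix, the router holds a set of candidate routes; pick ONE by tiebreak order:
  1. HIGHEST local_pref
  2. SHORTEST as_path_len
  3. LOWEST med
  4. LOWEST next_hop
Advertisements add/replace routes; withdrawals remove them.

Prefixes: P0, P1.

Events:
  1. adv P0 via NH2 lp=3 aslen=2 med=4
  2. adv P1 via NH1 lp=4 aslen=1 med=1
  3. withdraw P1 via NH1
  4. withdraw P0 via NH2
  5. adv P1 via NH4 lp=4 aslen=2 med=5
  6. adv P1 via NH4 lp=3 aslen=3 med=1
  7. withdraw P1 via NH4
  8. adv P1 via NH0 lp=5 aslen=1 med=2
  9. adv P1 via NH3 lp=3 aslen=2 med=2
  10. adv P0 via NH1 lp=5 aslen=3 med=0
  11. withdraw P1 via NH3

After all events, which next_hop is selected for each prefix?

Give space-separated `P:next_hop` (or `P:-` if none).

Op 1: best P0=NH2 P1=-
Op 2: best P0=NH2 P1=NH1
Op 3: best P0=NH2 P1=-
Op 4: best P0=- P1=-
Op 5: best P0=- P1=NH4
Op 6: best P0=- P1=NH4
Op 7: best P0=- P1=-
Op 8: best P0=- P1=NH0
Op 9: best P0=- P1=NH0
Op 10: best P0=NH1 P1=NH0
Op 11: best P0=NH1 P1=NH0

Answer: P0:NH1 P1:NH0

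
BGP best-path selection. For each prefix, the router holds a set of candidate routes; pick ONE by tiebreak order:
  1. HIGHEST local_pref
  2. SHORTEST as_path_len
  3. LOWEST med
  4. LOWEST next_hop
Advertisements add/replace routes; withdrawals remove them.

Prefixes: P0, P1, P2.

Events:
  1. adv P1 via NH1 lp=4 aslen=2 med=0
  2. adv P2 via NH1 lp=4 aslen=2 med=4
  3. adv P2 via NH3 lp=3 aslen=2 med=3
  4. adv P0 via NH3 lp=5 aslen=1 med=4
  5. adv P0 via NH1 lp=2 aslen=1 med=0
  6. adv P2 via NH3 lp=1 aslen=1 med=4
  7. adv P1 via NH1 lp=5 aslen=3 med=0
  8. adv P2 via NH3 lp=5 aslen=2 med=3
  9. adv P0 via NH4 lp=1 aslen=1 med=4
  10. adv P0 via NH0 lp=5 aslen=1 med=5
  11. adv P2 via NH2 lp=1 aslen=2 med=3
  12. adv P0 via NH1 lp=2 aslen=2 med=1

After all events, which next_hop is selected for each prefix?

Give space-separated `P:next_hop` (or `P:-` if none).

Answer: P0:NH3 P1:NH1 P2:NH3

Derivation:
Op 1: best P0=- P1=NH1 P2=-
Op 2: best P0=- P1=NH1 P2=NH1
Op 3: best P0=- P1=NH1 P2=NH1
Op 4: best P0=NH3 P1=NH1 P2=NH1
Op 5: best P0=NH3 P1=NH1 P2=NH1
Op 6: best P0=NH3 P1=NH1 P2=NH1
Op 7: best P0=NH3 P1=NH1 P2=NH1
Op 8: best P0=NH3 P1=NH1 P2=NH3
Op 9: best P0=NH3 P1=NH1 P2=NH3
Op 10: best P0=NH3 P1=NH1 P2=NH3
Op 11: best P0=NH3 P1=NH1 P2=NH3
Op 12: best P0=NH3 P1=NH1 P2=NH3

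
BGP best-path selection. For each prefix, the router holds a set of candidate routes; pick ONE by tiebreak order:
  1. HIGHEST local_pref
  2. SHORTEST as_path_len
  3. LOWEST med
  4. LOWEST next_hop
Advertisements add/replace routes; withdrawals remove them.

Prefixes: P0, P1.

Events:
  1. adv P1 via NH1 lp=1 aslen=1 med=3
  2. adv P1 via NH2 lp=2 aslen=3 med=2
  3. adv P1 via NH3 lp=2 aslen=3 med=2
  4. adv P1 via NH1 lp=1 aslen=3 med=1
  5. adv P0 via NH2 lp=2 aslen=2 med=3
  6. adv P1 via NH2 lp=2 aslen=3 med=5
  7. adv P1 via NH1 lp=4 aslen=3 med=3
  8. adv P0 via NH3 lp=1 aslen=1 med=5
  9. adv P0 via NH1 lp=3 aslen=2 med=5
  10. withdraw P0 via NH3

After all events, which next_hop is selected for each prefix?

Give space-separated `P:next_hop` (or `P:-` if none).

Answer: P0:NH1 P1:NH1

Derivation:
Op 1: best P0=- P1=NH1
Op 2: best P0=- P1=NH2
Op 3: best P0=- P1=NH2
Op 4: best P0=- P1=NH2
Op 5: best P0=NH2 P1=NH2
Op 6: best P0=NH2 P1=NH3
Op 7: best P0=NH2 P1=NH1
Op 8: best P0=NH2 P1=NH1
Op 9: best P0=NH1 P1=NH1
Op 10: best P0=NH1 P1=NH1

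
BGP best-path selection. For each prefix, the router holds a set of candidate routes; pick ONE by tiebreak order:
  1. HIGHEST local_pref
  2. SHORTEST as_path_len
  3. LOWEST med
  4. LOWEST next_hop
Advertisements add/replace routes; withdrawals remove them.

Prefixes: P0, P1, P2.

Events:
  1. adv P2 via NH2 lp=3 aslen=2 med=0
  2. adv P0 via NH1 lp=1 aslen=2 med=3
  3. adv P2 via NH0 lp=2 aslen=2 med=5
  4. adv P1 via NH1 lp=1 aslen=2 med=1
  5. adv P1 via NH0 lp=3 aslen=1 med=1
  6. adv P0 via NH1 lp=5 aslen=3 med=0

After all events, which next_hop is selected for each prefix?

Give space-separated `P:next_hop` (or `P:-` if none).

Answer: P0:NH1 P1:NH0 P2:NH2

Derivation:
Op 1: best P0=- P1=- P2=NH2
Op 2: best P0=NH1 P1=- P2=NH2
Op 3: best P0=NH1 P1=- P2=NH2
Op 4: best P0=NH1 P1=NH1 P2=NH2
Op 5: best P0=NH1 P1=NH0 P2=NH2
Op 6: best P0=NH1 P1=NH0 P2=NH2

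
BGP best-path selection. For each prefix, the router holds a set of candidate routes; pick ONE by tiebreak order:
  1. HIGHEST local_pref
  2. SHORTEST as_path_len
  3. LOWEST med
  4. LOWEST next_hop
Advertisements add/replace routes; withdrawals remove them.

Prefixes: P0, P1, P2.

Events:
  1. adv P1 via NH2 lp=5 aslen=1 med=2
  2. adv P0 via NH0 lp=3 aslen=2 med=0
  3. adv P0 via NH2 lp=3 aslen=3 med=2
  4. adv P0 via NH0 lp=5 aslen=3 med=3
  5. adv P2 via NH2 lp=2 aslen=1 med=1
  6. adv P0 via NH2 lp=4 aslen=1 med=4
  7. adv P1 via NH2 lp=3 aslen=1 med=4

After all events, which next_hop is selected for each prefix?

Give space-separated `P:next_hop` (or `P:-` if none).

Op 1: best P0=- P1=NH2 P2=-
Op 2: best P0=NH0 P1=NH2 P2=-
Op 3: best P0=NH0 P1=NH2 P2=-
Op 4: best P0=NH0 P1=NH2 P2=-
Op 5: best P0=NH0 P1=NH2 P2=NH2
Op 6: best P0=NH0 P1=NH2 P2=NH2
Op 7: best P0=NH0 P1=NH2 P2=NH2

Answer: P0:NH0 P1:NH2 P2:NH2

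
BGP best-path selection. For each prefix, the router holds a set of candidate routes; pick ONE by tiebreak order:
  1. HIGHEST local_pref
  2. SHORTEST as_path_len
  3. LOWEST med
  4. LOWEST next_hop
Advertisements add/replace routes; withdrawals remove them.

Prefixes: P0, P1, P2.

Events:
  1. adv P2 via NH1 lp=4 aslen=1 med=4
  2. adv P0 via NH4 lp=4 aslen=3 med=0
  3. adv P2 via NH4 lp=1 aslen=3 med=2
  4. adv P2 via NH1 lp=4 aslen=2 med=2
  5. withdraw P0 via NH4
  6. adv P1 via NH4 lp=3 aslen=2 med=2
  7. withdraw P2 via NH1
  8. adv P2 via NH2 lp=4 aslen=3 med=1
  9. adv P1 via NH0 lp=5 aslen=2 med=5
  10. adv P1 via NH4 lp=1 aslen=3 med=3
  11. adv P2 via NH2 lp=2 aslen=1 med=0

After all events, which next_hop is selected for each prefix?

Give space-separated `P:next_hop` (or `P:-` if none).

Op 1: best P0=- P1=- P2=NH1
Op 2: best P0=NH4 P1=- P2=NH1
Op 3: best P0=NH4 P1=- P2=NH1
Op 4: best P0=NH4 P1=- P2=NH1
Op 5: best P0=- P1=- P2=NH1
Op 6: best P0=- P1=NH4 P2=NH1
Op 7: best P0=- P1=NH4 P2=NH4
Op 8: best P0=- P1=NH4 P2=NH2
Op 9: best P0=- P1=NH0 P2=NH2
Op 10: best P0=- P1=NH0 P2=NH2
Op 11: best P0=- P1=NH0 P2=NH2

Answer: P0:- P1:NH0 P2:NH2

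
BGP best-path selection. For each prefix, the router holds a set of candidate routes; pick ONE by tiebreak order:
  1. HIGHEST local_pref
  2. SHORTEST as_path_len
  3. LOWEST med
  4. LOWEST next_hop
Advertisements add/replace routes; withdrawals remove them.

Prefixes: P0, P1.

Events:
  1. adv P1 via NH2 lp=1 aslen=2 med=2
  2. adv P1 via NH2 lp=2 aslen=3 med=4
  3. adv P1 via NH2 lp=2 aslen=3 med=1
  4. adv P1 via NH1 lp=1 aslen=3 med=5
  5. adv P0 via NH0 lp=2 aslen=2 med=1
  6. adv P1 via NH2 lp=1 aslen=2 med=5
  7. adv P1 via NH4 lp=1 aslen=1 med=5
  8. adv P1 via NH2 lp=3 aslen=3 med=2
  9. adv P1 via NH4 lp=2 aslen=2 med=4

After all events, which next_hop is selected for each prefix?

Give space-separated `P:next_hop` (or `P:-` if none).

Op 1: best P0=- P1=NH2
Op 2: best P0=- P1=NH2
Op 3: best P0=- P1=NH2
Op 4: best P0=- P1=NH2
Op 5: best P0=NH0 P1=NH2
Op 6: best P0=NH0 P1=NH2
Op 7: best P0=NH0 P1=NH4
Op 8: best P0=NH0 P1=NH2
Op 9: best P0=NH0 P1=NH2

Answer: P0:NH0 P1:NH2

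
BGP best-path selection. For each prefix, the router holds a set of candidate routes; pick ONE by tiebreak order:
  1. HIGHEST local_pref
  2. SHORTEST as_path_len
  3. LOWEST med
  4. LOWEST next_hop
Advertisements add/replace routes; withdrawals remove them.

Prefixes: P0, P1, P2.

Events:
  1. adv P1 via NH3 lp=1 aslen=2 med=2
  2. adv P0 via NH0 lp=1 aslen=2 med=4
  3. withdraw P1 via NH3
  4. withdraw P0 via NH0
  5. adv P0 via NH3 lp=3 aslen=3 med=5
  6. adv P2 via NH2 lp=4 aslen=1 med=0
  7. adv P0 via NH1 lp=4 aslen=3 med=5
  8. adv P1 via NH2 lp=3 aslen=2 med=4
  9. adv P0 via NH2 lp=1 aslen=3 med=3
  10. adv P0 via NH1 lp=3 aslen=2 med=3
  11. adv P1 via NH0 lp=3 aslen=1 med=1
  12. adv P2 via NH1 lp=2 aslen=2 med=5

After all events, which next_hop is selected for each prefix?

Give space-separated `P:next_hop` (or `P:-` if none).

Answer: P0:NH1 P1:NH0 P2:NH2

Derivation:
Op 1: best P0=- P1=NH3 P2=-
Op 2: best P0=NH0 P1=NH3 P2=-
Op 3: best P0=NH0 P1=- P2=-
Op 4: best P0=- P1=- P2=-
Op 5: best P0=NH3 P1=- P2=-
Op 6: best P0=NH3 P1=- P2=NH2
Op 7: best P0=NH1 P1=- P2=NH2
Op 8: best P0=NH1 P1=NH2 P2=NH2
Op 9: best P0=NH1 P1=NH2 P2=NH2
Op 10: best P0=NH1 P1=NH2 P2=NH2
Op 11: best P0=NH1 P1=NH0 P2=NH2
Op 12: best P0=NH1 P1=NH0 P2=NH2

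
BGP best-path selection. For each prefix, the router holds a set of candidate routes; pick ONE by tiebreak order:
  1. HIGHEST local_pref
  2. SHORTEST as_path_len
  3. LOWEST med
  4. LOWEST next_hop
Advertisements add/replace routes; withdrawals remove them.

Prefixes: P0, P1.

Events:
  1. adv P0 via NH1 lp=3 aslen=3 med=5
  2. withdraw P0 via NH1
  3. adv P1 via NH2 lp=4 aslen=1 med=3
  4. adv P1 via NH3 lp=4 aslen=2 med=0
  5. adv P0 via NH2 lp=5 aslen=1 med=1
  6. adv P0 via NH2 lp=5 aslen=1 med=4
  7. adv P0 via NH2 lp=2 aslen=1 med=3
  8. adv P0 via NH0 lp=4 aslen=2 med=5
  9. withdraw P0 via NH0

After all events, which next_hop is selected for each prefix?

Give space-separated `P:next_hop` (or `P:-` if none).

Op 1: best P0=NH1 P1=-
Op 2: best P0=- P1=-
Op 3: best P0=- P1=NH2
Op 4: best P0=- P1=NH2
Op 5: best P0=NH2 P1=NH2
Op 6: best P0=NH2 P1=NH2
Op 7: best P0=NH2 P1=NH2
Op 8: best P0=NH0 P1=NH2
Op 9: best P0=NH2 P1=NH2

Answer: P0:NH2 P1:NH2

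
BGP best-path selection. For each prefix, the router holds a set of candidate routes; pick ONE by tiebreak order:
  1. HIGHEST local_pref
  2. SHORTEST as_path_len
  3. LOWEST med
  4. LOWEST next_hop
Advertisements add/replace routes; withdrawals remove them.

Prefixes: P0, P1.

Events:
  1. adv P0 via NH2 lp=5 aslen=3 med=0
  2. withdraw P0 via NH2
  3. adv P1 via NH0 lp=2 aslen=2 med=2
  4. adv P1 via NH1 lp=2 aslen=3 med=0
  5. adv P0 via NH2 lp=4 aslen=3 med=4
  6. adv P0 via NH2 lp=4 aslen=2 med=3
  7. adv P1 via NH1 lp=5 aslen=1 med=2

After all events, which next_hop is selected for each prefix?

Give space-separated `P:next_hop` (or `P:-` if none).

Answer: P0:NH2 P1:NH1

Derivation:
Op 1: best P0=NH2 P1=-
Op 2: best P0=- P1=-
Op 3: best P0=- P1=NH0
Op 4: best P0=- P1=NH0
Op 5: best P0=NH2 P1=NH0
Op 6: best P0=NH2 P1=NH0
Op 7: best P0=NH2 P1=NH1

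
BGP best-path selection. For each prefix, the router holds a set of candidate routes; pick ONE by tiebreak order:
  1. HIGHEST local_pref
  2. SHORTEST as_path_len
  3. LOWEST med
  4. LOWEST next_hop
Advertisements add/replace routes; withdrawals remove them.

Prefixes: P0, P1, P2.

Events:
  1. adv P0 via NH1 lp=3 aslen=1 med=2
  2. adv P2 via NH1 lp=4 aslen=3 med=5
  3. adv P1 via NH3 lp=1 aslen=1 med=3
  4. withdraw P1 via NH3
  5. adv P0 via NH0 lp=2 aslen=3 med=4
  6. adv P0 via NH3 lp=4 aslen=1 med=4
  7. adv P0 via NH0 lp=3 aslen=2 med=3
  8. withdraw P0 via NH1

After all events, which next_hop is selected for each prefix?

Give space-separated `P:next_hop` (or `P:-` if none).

Answer: P0:NH3 P1:- P2:NH1

Derivation:
Op 1: best P0=NH1 P1=- P2=-
Op 2: best P0=NH1 P1=- P2=NH1
Op 3: best P0=NH1 P1=NH3 P2=NH1
Op 4: best P0=NH1 P1=- P2=NH1
Op 5: best P0=NH1 P1=- P2=NH1
Op 6: best P0=NH3 P1=- P2=NH1
Op 7: best P0=NH3 P1=- P2=NH1
Op 8: best P0=NH3 P1=- P2=NH1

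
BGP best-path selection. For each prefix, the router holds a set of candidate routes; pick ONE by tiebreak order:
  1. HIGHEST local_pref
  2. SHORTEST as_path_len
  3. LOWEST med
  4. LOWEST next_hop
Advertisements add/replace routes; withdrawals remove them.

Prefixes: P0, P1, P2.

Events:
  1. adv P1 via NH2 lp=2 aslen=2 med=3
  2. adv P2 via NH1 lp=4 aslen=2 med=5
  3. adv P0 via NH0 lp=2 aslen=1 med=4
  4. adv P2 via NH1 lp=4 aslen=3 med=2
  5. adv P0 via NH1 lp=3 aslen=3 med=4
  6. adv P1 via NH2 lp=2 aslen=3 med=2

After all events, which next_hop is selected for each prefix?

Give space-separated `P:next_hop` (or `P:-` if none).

Op 1: best P0=- P1=NH2 P2=-
Op 2: best P0=- P1=NH2 P2=NH1
Op 3: best P0=NH0 P1=NH2 P2=NH1
Op 4: best P0=NH0 P1=NH2 P2=NH1
Op 5: best P0=NH1 P1=NH2 P2=NH1
Op 6: best P0=NH1 P1=NH2 P2=NH1

Answer: P0:NH1 P1:NH2 P2:NH1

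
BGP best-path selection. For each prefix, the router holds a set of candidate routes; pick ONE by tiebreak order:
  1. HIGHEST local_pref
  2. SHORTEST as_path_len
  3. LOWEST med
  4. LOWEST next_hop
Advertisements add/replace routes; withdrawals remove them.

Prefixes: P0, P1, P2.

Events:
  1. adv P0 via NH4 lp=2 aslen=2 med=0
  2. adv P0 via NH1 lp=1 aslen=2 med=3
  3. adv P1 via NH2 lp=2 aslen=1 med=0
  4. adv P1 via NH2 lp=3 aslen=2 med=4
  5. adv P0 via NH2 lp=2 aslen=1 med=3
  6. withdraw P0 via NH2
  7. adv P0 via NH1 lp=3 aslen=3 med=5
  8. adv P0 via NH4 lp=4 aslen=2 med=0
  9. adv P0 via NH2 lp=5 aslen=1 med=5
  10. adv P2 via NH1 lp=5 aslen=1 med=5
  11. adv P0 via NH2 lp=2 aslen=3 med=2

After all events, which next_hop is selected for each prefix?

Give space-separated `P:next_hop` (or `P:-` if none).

Op 1: best P0=NH4 P1=- P2=-
Op 2: best P0=NH4 P1=- P2=-
Op 3: best P0=NH4 P1=NH2 P2=-
Op 4: best P0=NH4 P1=NH2 P2=-
Op 5: best P0=NH2 P1=NH2 P2=-
Op 6: best P0=NH4 P1=NH2 P2=-
Op 7: best P0=NH1 P1=NH2 P2=-
Op 8: best P0=NH4 P1=NH2 P2=-
Op 9: best P0=NH2 P1=NH2 P2=-
Op 10: best P0=NH2 P1=NH2 P2=NH1
Op 11: best P0=NH4 P1=NH2 P2=NH1

Answer: P0:NH4 P1:NH2 P2:NH1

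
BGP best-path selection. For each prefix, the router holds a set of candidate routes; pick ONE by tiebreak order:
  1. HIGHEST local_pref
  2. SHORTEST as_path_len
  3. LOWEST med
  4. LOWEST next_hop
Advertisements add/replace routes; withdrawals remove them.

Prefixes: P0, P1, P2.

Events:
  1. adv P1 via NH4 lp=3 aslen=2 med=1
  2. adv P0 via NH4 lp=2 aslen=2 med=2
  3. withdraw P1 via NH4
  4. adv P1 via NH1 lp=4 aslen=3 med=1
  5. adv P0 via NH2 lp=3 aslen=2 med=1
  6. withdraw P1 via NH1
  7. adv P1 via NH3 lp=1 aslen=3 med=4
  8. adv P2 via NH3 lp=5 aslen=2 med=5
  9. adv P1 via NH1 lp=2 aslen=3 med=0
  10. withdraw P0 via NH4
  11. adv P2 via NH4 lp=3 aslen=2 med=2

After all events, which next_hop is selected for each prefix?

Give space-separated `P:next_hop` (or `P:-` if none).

Answer: P0:NH2 P1:NH1 P2:NH3

Derivation:
Op 1: best P0=- P1=NH4 P2=-
Op 2: best P0=NH4 P1=NH4 P2=-
Op 3: best P0=NH4 P1=- P2=-
Op 4: best P0=NH4 P1=NH1 P2=-
Op 5: best P0=NH2 P1=NH1 P2=-
Op 6: best P0=NH2 P1=- P2=-
Op 7: best P0=NH2 P1=NH3 P2=-
Op 8: best P0=NH2 P1=NH3 P2=NH3
Op 9: best P0=NH2 P1=NH1 P2=NH3
Op 10: best P0=NH2 P1=NH1 P2=NH3
Op 11: best P0=NH2 P1=NH1 P2=NH3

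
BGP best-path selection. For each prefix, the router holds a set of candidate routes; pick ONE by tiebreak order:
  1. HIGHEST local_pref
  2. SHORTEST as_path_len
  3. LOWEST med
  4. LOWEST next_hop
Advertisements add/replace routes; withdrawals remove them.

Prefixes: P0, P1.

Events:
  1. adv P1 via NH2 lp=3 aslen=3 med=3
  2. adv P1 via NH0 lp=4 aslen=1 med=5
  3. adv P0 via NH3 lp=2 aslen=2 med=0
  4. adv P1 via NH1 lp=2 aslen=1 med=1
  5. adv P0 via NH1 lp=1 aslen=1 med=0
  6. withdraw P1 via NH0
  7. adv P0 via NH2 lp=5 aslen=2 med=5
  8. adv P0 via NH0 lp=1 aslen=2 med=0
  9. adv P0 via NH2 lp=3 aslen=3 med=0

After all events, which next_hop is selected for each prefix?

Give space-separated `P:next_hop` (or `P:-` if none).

Answer: P0:NH2 P1:NH2

Derivation:
Op 1: best P0=- P1=NH2
Op 2: best P0=- P1=NH0
Op 3: best P0=NH3 P1=NH0
Op 4: best P0=NH3 P1=NH0
Op 5: best P0=NH3 P1=NH0
Op 6: best P0=NH3 P1=NH2
Op 7: best P0=NH2 P1=NH2
Op 8: best P0=NH2 P1=NH2
Op 9: best P0=NH2 P1=NH2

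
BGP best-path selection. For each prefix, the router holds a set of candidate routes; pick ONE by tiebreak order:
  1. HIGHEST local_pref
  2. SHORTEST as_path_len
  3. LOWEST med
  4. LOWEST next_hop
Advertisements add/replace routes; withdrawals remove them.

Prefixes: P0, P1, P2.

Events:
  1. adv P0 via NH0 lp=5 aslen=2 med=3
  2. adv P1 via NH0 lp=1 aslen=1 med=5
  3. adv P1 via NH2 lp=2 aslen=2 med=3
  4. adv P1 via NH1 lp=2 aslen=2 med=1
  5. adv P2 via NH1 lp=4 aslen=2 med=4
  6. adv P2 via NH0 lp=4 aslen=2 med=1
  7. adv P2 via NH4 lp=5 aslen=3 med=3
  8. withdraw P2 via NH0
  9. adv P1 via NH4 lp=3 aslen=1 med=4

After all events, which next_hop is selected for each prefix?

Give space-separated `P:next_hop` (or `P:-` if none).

Op 1: best P0=NH0 P1=- P2=-
Op 2: best P0=NH0 P1=NH0 P2=-
Op 3: best P0=NH0 P1=NH2 P2=-
Op 4: best P0=NH0 P1=NH1 P2=-
Op 5: best P0=NH0 P1=NH1 P2=NH1
Op 6: best P0=NH0 P1=NH1 P2=NH0
Op 7: best P0=NH0 P1=NH1 P2=NH4
Op 8: best P0=NH0 P1=NH1 P2=NH4
Op 9: best P0=NH0 P1=NH4 P2=NH4

Answer: P0:NH0 P1:NH4 P2:NH4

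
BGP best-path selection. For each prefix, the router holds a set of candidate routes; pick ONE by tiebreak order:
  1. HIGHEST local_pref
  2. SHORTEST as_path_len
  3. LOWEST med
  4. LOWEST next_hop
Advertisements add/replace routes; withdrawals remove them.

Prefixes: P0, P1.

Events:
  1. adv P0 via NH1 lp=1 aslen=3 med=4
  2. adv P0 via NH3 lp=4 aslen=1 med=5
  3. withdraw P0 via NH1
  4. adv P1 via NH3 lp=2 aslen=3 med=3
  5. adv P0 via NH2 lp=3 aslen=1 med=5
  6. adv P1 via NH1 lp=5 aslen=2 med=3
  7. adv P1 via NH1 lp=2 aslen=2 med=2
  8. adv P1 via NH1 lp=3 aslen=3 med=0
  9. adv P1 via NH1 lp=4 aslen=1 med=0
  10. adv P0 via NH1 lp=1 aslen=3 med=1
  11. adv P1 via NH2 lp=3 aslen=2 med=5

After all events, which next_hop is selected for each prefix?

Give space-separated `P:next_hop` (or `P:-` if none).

Op 1: best P0=NH1 P1=-
Op 2: best P0=NH3 P1=-
Op 3: best P0=NH3 P1=-
Op 4: best P0=NH3 P1=NH3
Op 5: best P0=NH3 P1=NH3
Op 6: best P0=NH3 P1=NH1
Op 7: best P0=NH3 P1=NH1
Op 8: best P0=NH3 P1=NH1
Op 9: best P0=NH3 P1=NH1
Op 10: best P0=NH3 P1=NH1
Op 11: best P0=NH3 P1=NH1

Answer: P0:NH3 P1:NH1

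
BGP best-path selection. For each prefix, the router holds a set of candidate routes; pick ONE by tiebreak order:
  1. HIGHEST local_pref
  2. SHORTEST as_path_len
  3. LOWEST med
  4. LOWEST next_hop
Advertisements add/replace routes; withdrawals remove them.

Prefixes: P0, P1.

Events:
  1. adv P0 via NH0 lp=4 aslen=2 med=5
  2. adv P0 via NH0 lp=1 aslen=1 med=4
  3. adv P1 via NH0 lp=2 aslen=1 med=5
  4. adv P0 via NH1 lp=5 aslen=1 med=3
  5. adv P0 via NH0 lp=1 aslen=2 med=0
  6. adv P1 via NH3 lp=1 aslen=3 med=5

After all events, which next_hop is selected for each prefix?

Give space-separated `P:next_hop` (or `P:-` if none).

Op 1: best P0=NH0 P1=-
Op 2: best P0=NH0 P1=-
Op 3: best P0=NH0 P1=NH0
Op 4: best P0=NH1 P1=NH0
Op 5: best P0=NH1 P1=NH0
Op 6: best P0=NH1 P1=NH0

Answer: P0:NH1 P1:NH0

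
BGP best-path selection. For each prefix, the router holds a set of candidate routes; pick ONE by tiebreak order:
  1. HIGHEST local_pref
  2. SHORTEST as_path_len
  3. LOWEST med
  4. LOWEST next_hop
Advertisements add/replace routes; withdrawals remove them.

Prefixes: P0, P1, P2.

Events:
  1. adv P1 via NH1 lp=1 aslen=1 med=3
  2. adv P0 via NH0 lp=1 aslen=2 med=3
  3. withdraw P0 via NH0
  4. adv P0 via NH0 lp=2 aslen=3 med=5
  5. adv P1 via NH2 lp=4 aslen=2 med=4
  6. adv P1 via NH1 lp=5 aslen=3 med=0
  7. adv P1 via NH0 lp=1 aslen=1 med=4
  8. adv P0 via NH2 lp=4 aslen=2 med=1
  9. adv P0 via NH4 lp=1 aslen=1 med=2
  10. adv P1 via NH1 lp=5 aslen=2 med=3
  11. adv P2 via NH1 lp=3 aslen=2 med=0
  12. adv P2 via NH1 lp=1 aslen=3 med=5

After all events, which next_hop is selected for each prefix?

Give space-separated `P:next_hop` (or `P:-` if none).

Answer: P0:NH2 P1:NH1 P2:NH1

Derivation:
Op 1: best P0=- P1=NH1 P2=-
Op 2: best P0=NH0 P1=NH1 P2=-
Op 3: best P0=- P1=NH1 P2=-
Op 4: best P0=NH0 P1=NH1 P2=-
Op 5: best P0=NH0 P1=NH2 P2=-
Op 6: best P0=NH0 P1=NH1 P2=-
Op 7: best P0=NH0 P1=NH1 P2=-
Op 8: best P0=NH2 P1=NH1 P2=-
Op 9: best P0=NH2 P1=NH1 P2=-
Op 10: best P0=NH2 P1=NH1 P2=-
Op 11: best P0=NH2 P1=NH1 P2=NH1
Op 12: best P0=NH2 P1=NH1 P2=NH1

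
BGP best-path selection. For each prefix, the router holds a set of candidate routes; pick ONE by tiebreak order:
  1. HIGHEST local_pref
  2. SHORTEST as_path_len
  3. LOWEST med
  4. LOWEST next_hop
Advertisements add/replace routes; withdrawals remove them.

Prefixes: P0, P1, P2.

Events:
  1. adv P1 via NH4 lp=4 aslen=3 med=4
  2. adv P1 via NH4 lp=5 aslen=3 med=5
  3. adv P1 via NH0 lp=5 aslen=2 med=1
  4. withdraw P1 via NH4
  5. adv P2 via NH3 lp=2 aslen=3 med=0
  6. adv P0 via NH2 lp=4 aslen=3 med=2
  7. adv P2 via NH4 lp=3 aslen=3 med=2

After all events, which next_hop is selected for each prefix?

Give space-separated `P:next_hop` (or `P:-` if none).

Op 1: best P0=- P1=NH4 P2=-
Op 2: best P0=- P1=NH4 P2=-
Op 3: best P0=- P1=NH0 P2=-
Op 4: best P0=- P1=NH0 P2=-
Op 5: best P0=- P1=NH0 P2=NH3
Op 6: best P0=NH2 P1=NH0 P2=NH3
Op 7: best P0=NH2 P1=NH0 P2=NH4

Answer: P0:NH2 P1:NH0 P2:NH4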